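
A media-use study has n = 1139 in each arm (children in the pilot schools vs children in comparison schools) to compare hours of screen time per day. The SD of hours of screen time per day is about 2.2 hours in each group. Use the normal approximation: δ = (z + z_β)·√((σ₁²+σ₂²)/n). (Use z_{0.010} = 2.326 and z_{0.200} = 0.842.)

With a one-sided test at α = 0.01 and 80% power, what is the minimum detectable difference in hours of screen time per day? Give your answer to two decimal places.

Minimum detectable difference ≈ 0.29 hours

δ = (z_α + z_β) · √((σ₁²+σ₂²)/n)
  = (2.326 + 0.842) · √(9.68/1139)
  = 3.168 · √0.0085
  = 3.168 · 0.0922
  = 0.2921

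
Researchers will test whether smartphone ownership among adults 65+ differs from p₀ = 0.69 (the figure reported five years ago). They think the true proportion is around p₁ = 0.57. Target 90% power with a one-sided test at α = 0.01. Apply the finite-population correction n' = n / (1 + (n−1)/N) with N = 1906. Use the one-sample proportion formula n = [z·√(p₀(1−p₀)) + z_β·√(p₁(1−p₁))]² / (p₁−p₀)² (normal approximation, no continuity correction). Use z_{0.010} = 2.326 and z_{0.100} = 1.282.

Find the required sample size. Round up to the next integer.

n = 184

n = [z_α·√(p₀q₀) + z_β·√(p₁q₁)]² / (p₁ − p₀)²
  = [2.326·√(0.69·0.31) + 1.282·√(0.57·0.43)]² / (-0.12)²
  = [2.326·0.4625 + 1.282·0.4951]² / 0.0144
  = [1.7104]² / 0.0144
  = 203.17
Finite-population correction (N = 1906): 203.17 / (1 + (203.17 − 1)/1906) = 183.69.
Round up → n = 184.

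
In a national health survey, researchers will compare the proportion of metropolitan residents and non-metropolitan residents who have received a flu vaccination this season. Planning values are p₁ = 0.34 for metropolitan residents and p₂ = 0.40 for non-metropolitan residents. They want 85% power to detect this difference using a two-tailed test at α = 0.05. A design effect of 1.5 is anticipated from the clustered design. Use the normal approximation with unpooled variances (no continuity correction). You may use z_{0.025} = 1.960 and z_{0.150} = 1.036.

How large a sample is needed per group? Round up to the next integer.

n = (z_{α/2} + z_β)² · [p₁(1−p₁) + p₂(1−p₂)] / (p₁ − p₂)²
  = (1.960 + 1.036)² · (0.34·0.66 + 0.40·0.60) / (-0.06)²
  = (2.996)² · (0.2244 + 0.2400) / 0.0036
  = 8.9760 · 0.4644 / 0.0036
  = 1157.91
Design effect: 1.5 × 1157.91 = 1736.86.
Round up → n = 1737 per group.

n = 1737 per group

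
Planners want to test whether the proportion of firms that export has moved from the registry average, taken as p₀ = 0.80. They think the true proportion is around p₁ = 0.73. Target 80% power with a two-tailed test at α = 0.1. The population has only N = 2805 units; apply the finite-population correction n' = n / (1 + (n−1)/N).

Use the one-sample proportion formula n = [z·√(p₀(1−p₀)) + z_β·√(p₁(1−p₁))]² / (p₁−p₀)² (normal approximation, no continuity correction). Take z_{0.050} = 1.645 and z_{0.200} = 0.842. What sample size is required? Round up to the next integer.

n = 202

n = [z_{α/2}·√(p₀q₀) + z_β·√(p₁q₁)]² / (p₁ − p₀)²
  = [1.645·√(0.80·0.20) + 0.842·√(0.73·0.27)]² / (-0.07)²
  = [1.645·0.4000 + 0.842·0.4440]² / 0.0049
  = [1.0318]² / 0.0049
  = 217.27
Finite-population correction (N = 2805): 217.27 / (1 + (217.27 − 1)/2805) = 201.72.
Round up → n = 202.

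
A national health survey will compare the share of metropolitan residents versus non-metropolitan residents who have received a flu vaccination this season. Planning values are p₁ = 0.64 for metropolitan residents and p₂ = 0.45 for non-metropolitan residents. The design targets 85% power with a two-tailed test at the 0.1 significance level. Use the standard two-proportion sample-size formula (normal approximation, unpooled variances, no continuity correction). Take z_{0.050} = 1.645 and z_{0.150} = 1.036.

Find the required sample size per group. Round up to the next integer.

n = (z_{α/2} + z_β)² · [p₁(1−p₁) + p₂(1−p₂)] / (p₁ − p₂)²
  = (1.645 + 1.036)² · (0.64·0.36 + 0.45·0.55) / (0.19)²
  = (2.681)² · (0.2304 + 0.2475) / 0.0361
  = 7.1878 · 0.4779 / 0.0361
  = 95.15
Round up → n = 96 per group.

n = 96 per group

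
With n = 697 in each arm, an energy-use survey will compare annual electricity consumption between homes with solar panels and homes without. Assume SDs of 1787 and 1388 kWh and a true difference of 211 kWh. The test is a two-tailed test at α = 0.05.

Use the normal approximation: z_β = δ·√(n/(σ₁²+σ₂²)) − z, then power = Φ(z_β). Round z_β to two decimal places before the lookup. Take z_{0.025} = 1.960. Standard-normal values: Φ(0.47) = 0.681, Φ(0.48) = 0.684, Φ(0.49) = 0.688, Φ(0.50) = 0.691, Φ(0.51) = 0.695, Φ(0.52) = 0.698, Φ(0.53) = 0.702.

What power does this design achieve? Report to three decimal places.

Power ≈ 0.691

z_β = δ·√(n/(σ₁²+σ₂²)) − z_{α/2}
    = 211 · √(697/5119913) − 1.960
    = 211 · 0.01167 − 1.960
    = 2.4619 − 1.960 = 0.5019 → 0.50
Power = Φ(0.50) = 0.691.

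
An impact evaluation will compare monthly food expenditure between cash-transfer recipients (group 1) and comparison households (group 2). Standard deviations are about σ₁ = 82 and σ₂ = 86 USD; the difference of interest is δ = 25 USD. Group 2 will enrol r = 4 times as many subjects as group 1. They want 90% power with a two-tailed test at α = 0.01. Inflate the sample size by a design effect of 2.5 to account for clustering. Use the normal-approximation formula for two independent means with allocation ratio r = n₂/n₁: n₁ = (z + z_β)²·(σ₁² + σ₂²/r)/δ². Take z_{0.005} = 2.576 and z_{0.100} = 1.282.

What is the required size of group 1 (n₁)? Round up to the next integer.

n₁ = (z_{α/2} + z_β)² · (σ₁² + σ₂²/r) / δ²
   = (2.576 + 1.282)² · (82² + 86²/4) / 25²
   = 14.8842 · (6724 + 1849) / 625
   = 14.8842 · 8573 / 625
   = 204.16
Design effect: 2.5 × 204.16 = 510.41.
Round up → n₁ = 511; n₂ = r·n₁ = 4 × 511 = 2044.

n₁ = 511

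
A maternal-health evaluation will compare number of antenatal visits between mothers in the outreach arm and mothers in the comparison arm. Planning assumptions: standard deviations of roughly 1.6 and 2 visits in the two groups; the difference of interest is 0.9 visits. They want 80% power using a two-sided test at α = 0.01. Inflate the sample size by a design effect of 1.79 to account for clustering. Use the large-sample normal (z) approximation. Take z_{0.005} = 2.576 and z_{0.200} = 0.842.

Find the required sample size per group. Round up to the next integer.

n = (z_{α/2} + z_β)² · (σ₁² + σ₂²) / δ²
  = (2.576 + 0.842)² · (1.6² + 2² = 6.56) / 0.9²
  = 11.6827 · 6.56 / 0.81
  = 94.62
Design effect: 1.79 × 94.62 = 169.36.
Round up → n = 170 per group.

n = 170 per group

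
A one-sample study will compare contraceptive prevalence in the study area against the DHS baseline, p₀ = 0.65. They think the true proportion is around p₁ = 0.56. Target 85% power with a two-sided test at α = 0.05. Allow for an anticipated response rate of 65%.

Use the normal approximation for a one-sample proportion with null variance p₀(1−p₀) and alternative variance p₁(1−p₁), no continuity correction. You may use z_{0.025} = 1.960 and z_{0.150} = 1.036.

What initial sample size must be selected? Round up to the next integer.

n = 399

n = [z_{α/2}·√(p₀q₀) + z_β·√(p₁q₁)]² / (p₁ − p₀)²
  = [1.960·√(0.65·0.35) + 1.036·√(0.56·0.44)]² / (-0.09)²
  = [1.960·0.4770 + 1.036·0.4964]² / 0.0081
  = [1.4491]² / 0.0081
  = 259.25
Adjust for 65% response: 259.25 / 0.65 = 398.85.
Round up → n = 399.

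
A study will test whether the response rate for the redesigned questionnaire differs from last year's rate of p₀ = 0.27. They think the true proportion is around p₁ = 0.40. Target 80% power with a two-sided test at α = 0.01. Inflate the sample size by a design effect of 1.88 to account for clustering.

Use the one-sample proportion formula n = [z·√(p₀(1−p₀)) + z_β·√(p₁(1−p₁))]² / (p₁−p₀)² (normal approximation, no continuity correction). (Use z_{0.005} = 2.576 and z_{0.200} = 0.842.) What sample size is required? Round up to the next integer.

n = 270

n = [z_{α/2}·√(p₀q₀) + z_β·√(p₁q₁)]² / (p₁ − p₀)²
  = [2.576·√(0.27·0.73) + 0.842·√(0.40·0.60)]² / (0.13)²
  = [2.576·0.4440 + 0.842·0.4899]² / 0.0169
  = [1.5561]² / 0.0169
  = 143.29
Design effect: 1.88 × 143.29 = 269.38.
Round up → n = 270.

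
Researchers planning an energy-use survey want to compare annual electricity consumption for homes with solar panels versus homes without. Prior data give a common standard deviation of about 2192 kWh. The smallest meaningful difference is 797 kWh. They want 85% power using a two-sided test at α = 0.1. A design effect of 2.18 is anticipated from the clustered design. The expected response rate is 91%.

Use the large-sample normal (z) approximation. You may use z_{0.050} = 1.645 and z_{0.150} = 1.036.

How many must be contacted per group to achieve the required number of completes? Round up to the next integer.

n = 261 per group

n = (z_{α/2} + z_β)² · (σ₁² + σ₂²) / δ²
  = (1.645 + 1.036)² · (2·2192² = 9609728) / 797²
  = 7.1878 · 9609728 / 635209
  = 108.74
Design effect: 2.18 × 108.74 = 237.05.
Adjust for 91% response: 237.05 / 0.91 = 260.50.
Round up → n = 261 per group.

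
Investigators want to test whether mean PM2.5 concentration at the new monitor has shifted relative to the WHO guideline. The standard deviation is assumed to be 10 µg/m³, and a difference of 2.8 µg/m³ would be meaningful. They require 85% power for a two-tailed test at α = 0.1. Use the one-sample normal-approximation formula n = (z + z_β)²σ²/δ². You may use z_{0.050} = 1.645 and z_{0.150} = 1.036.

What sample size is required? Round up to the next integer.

n = 92

n = (z_{α/2} + z_β)² · σ² / δ²
  = (1.645 + 1.036)² · 10² / 2.8²
  = 7.1878 · 100 / 7.84
  = 91.68
Round up → n = 92.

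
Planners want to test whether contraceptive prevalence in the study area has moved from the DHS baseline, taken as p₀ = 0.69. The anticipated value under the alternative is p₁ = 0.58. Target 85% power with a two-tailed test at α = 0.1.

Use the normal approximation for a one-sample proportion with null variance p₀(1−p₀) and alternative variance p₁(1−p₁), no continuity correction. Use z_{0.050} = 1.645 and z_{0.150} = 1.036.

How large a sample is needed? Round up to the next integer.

n = [z_{α/2}·√(p₀q₀) + z_β·√(p₁q₁)]² / (p₁ − p₀)²
  = [1.645·√(0.69·0.31) + 1.036·√(0.58·0.42)]² / (-0.11)²
  = [1.645·0.4625 + 1.036·0.4936]² / 0.0121
  = [1.2721]² / 0.0121
  = 133.74
Round up → n = 134.

n = 134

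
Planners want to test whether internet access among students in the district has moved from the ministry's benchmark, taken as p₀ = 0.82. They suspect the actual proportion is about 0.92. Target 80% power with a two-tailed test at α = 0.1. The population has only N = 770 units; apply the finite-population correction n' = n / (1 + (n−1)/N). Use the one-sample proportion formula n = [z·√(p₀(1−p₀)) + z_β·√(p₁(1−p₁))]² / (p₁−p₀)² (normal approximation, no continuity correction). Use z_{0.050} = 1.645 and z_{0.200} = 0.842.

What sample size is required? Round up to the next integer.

n = 68

n = [z_{α/2}·√(p₀q₀) + z_β·√(p₁q₁)]² / (p₁ − p₀)²
  = [1.645·√(0.82·0.18) + 0.842·√(0.92·0.08)]² / (0.10)²
  = [1.645·0.3842 + 0.842·0.2713]² / 0.0100
  = [0.8604]² / 0.0100
  = 74.03
Finite-population correction (N = 770): 74.03 / (1 + (74.03 − 1)/770) = 67.62.
Round up → n = 68.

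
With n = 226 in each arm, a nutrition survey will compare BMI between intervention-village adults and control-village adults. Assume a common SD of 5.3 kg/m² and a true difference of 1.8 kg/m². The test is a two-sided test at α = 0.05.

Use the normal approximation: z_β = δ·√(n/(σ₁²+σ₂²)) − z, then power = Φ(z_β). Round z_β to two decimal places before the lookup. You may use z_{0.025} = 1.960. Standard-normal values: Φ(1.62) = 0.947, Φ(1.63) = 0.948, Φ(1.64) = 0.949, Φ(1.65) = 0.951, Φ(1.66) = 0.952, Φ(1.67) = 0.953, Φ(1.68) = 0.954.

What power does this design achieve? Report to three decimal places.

Power ≈ 0.951

z_β = δ·√(n/(σ₁²+σ₂²)) − z_{α/2}
    = 1.8 · √(226/56.18) − 1.960
    = 1.8 · 2.00569 − 1.960
    = 3.6102 − 1.960 = 1.6502 → 1.65
Power = Φ(1.65) = 0.951.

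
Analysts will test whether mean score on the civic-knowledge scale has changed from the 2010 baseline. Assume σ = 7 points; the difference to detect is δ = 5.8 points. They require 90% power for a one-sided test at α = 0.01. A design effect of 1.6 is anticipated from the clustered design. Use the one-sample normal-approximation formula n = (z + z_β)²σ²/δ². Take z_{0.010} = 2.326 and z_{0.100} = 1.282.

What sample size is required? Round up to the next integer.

n = (z_α + z_β)² · σ² / δ²
  = (2.326 + 1.282)² · 7² / 5.8²
  = 13.0177 · 49 / 33.64
  = 18.96
Design effect: 1.6 × 18.96 = 30.34.
Round up → n = 31.

n = 31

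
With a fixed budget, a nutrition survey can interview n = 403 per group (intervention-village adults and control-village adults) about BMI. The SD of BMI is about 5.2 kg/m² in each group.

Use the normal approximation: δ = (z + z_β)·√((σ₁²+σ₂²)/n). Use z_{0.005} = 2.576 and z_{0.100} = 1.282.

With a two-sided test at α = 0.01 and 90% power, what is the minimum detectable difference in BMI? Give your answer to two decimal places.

δ = (z_{α/2} + z_β) · √((σ₁²+σ₂²)/n)
  = (2.576 + 1.282) · √(54.08/403)
  = 3.858 · √0.13419
  = 3.858 · 0.3663
  = 1.4133

Minimum detectable difference ≈ 1.41 kg/m²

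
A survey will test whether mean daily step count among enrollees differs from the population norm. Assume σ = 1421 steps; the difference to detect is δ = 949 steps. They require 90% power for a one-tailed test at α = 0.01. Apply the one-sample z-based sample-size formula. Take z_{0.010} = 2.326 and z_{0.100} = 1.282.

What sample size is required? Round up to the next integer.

n = (z_α + z_β)² · σ² / δ²
  = (2.326 + 1.282)² · 1421² / 949²
  = 13.0177 · 2019241 / 900601
  = 29.19
Round up → n = 30.

n = 30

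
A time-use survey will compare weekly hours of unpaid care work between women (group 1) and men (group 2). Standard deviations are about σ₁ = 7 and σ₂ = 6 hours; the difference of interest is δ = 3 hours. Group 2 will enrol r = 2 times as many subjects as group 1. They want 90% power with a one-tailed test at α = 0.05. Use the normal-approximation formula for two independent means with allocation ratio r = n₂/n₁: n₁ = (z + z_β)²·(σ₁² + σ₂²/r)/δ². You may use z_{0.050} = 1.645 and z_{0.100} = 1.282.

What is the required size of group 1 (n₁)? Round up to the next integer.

n₁ = 64

n₁ = (z_α + z_β)² · (σ₁² + σ₂²/r) / δ²
   = (1.645 + 1.282)² · (7² + 6²/2) / 3²
   = 8.5673 · (49 + 18) / 9
   = 8.5673 · 67 / 9
   = 63.78
Round up → n₁ = 64; n₂ = r·n₁ = 2 × 64 = 128.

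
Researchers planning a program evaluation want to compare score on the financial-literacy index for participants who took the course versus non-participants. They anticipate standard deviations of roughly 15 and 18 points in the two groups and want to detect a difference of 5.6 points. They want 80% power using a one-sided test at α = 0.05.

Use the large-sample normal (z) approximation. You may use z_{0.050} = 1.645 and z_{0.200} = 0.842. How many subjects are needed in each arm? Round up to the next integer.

n = (z_α + z_β)² · (σ₁² + σ₂²) / δ²
  = (1.645 + 0.842)² · (15² + 18² = 549) / 5.6²
  = 6.1852 · 549 / 31.36
  = 108.28
Round up → n = 109 per group.

n = 109 per group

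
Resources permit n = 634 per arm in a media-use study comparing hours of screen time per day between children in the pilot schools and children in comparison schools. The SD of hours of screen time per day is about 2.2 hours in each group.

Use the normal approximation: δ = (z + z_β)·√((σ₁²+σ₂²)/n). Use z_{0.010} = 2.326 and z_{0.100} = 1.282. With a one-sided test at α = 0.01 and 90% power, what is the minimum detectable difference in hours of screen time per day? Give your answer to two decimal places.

δ = (z_α + z_β) · √((σ₁²+σ₂²)/n)
  = (2.326 + 1.282) · √(9.68/634)
  = 3.608 · √0.01527
  = 3.608 · 0.1236
  = 0.4458

Minimum detectable difference ≈ 0.45 hours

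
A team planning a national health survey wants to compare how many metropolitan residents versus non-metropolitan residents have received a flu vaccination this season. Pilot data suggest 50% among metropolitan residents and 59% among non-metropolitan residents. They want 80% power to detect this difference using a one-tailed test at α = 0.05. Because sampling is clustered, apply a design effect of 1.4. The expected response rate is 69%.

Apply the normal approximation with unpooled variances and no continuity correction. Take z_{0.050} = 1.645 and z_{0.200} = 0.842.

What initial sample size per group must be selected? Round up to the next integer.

n = (z_α + z_β)² · [p₁(1−p₁) + p₂(1−p₂)] / (p₁ − p₂)²
  = (1.645 + 0.842)² · (0.50·0.50 + 0.59·0.41) / (-0.09)²
  = (2.487)² · (0.2500 + 0.2419) / 0.0081
  = 6.1852 · 0.4919 / 0.0081
  = 375.62
Design effect: 1.4 × 375.62 = 525.86.
Adjust for 69% response: 525.86 / 0.69 = 762.12.
Round up → n = 763 per group.

n = 763 per group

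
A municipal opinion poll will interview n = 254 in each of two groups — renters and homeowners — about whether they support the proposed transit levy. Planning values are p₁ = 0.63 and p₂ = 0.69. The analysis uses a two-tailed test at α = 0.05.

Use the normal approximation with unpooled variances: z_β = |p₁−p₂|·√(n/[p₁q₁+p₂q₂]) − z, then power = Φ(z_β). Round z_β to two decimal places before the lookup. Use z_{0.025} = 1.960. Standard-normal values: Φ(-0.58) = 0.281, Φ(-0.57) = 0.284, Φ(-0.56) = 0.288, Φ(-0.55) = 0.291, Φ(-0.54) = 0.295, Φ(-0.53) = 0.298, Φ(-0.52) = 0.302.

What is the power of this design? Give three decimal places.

Power ≈ 0.298

z_β = |p₁−p₂|·√(n/[p₁q₁+p₂q₂]) − z_{α/2}
    = 0.06 · √(254/0.4470) − 1.960
    = 0.06 · 23.8376 − 1.960
    = 1.4303 − 1.960 = -0.5297 → -0.53
Power = Φ(-0.53) = 0.298.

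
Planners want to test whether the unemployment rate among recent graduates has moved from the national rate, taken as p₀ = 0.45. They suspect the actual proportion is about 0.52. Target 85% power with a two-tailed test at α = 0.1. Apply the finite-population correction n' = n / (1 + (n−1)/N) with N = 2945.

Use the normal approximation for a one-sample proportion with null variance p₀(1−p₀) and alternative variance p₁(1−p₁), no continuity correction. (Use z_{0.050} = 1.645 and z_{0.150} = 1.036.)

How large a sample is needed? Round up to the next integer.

n = 325

n = [z_{α/2}·√(p₀q₀) + z_β·√(p₁q₁)]² / (p₁ − p₀)²
  = [1.645·√(0.45·0.55) + 1.036·√(0.52·0.48)]² / (0.07)²
  = [1.645·0.4975 + 1.036·0.4996]² / 0.0049
  = [1.3360]² / 0.0049
  = 364.24
Finite-population correction (N = 2945): 364.24 / (1 + (364.24 − 1)/2945) = 324.25.
Round up → n = 325.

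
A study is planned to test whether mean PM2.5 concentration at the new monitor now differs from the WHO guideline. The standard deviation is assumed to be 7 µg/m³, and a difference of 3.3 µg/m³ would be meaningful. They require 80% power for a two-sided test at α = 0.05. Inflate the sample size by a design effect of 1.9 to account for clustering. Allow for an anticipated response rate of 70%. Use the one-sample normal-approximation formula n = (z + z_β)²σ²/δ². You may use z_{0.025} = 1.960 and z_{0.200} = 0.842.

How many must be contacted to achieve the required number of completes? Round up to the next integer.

n = (z_{α/2} + z_β)² · σ² / δ²
  = (1.960 + 0.842)² · 7² / 3.3²
  = 7.8512 · 49 / 10.89
  = 35.33
Design effect: 1.9 × 35.33 = 67.12.
Adjust for 70% response: 67.12 / 0.70 = 95.89.
Round up → n = 96.

n = 96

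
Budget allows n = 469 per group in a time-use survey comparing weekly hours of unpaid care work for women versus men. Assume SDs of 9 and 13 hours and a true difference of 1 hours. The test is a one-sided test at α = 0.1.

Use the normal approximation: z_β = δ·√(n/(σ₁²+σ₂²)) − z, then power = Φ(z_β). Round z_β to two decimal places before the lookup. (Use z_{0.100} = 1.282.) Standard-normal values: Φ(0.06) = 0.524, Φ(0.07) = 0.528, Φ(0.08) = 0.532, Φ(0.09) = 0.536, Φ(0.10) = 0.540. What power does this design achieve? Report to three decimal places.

Power ≈ 0.536

z_β = δ·√(n/(σ₁²+σ₂²)) − z_α
    = 1 · √(469/250) − 1.282
    = 1 · 1.36967 − 1.282
    = 1.3697 − 1.282 = 0.0877 → 0.09
Power = Φ(0.09) = 0.536.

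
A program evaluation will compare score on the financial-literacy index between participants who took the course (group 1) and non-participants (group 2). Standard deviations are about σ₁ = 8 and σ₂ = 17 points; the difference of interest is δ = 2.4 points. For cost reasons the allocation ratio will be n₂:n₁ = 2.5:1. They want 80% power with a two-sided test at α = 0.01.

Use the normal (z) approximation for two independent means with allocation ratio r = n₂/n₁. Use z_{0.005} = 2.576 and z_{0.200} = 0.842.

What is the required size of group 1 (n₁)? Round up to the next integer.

n₁ = 365

n₁ = (z_{α/2} + z_β)² · (σ₁² + σ₂²/r) / δ²
   = (2.576 + 0.842)² · (8² + 17²/2.5) / 2.4²
   = 11.6827 · (64 + 115.6) / 5.76
   = 11.6827 · 179.6 / 5.76
   = 364.27
Round up → n₁ = 365; n₂ = r·n₁ = 2.5 × 365 = 913.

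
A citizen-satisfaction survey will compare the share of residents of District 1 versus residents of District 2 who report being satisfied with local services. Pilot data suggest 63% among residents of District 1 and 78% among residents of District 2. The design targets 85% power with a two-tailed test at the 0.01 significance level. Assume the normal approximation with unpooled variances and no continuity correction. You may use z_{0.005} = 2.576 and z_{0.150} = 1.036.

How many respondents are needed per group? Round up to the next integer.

n = 235 per group

n = (z_{α/2} + z_β)² · [p₁(1−p₁) + p₂(1−p₂)] / (p₁ − p₂)²
  = (2.576 + 1.036)² · (0.63·0.37 + 0.78·0.22) / (-0.15)²
  = (3.612)² · (0.2331 + 0.1716) / 0.0225
  = 13.0465 · 0.4047 / 0.0225
  = 234.66
Round up → n = 235 per group.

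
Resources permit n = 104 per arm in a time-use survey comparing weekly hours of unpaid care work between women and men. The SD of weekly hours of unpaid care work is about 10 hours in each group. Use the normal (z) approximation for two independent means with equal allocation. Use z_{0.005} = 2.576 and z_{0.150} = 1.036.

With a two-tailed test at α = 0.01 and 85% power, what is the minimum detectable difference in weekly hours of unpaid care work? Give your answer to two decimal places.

Minimum detectable difference ≈ 5.01 hours

δ = (z_{α/2} + z_β) · √((σ₁²+σ₂²)/n)
  = (2.576 + 1.036) · √(200/104)
  = 3.612 · √1.9231
  = 3.612 · 1.3868
  = 5.0089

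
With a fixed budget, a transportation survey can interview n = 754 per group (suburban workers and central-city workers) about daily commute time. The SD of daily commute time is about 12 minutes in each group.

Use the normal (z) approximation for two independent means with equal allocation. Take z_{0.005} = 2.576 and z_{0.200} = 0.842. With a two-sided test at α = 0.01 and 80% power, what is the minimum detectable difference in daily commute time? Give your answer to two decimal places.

Minimum detectable difference ≈ 2.11 minutes

δ = (z_{α/2} + z_β) · √((σ₁²+σ₂²)/n)
  = (2.576 + 0.842) · √(288/754)
  = 3.418 · √0.38196
  = 3.418 · 0.6180
  = 2.1124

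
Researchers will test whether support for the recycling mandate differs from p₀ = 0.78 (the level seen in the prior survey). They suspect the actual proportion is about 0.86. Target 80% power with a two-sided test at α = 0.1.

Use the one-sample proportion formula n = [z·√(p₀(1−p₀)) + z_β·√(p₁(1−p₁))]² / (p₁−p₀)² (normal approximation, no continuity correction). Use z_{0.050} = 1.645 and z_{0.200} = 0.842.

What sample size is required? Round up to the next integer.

n = [z_{α/2}·√(p₀q₀) + z_β·√(p₁q₁)]² / (p₁ − p₀)²
  = [1.645·√(0.78·0.22) + 0.842·√(0.86·0.14)]² / (0.08)²
  = [1.645·0.4142 + 0.842·0.3470]² / 0.0064
  = [0.9736]² / 0.0064
  = 148.11
Round up → n = 149.

n = 149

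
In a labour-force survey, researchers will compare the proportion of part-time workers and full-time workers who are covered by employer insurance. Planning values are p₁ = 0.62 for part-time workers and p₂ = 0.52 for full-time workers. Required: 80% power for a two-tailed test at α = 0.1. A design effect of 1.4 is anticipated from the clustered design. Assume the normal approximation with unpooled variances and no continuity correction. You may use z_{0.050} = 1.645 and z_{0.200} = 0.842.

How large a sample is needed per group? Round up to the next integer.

n = (z_{α/2} + z_β)² · [p₁(1−p₁) + p₂(1−p₂)] / (p₁ − p₂)²
  = (1.645 + 0.842)² · (0.62·0.38 + 0.52·0.48) / (0.10)²
  = (2.487)² · (0.2356 + 0.2496) / 0.0100
  = 6.1852 · 0.4852 / 0.0100
  = 300.10
Design effect: 1.4 × 300.10 = 420.15.
Round up → n = 421 per group.

n = 421 per group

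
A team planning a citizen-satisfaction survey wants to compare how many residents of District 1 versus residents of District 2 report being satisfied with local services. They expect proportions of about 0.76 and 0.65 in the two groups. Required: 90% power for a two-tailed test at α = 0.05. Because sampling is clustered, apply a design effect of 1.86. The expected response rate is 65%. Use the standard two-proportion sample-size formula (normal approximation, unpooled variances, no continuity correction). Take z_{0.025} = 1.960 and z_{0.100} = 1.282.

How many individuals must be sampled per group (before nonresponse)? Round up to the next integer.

n = (z_{α/2} + z_β)² · [p₁(1−p₁) + p₂(1−p₂)] / (p₁ − p₂)²
  = (1.960 + 1.282)² · (0.76·0.24 + 0.65·0.35) / (0.11)²
  = (3.242)² · (0.1824 + 0.2275) / 0.0121
  = 10.5106 · 0.4099 / 0.0121
  = 356.06
Design effect: 1.86 × 356.06 = 662.26.
Adjust for 65% response: 662.26 / 0.65 = 1018.87.
Round up → n = 1019 per group.

n = 1019 per group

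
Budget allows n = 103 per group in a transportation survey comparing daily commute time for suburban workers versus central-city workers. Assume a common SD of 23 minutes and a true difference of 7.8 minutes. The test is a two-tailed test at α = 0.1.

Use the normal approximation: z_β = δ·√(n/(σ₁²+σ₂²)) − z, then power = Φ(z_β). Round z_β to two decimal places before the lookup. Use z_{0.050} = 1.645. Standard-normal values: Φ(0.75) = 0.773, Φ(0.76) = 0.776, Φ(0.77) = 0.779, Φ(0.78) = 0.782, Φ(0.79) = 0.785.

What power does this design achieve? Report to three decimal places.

Power ≈ 0.785

z_β = δ·√(n/(σ₁²+σ₂²)) − z_{α/2}
    = 7.8 · √(103/1058) − 1.645
    = 7.8 · 0.31202 − 1.645
    = 2.4337 − 1.645 = 0.7887 → 0.79
Power = Φ(0.79) = 0.785.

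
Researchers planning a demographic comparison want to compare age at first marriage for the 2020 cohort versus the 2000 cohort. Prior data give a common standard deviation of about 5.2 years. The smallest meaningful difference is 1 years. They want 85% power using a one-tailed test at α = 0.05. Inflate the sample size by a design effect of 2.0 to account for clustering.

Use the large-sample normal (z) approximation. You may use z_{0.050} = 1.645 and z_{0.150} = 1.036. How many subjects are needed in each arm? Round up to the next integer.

n = 778 per group

n = (z_α + z_β)² · (σ₁² + σ₂²) / δ²
  = (1.645 + 1.036)² · (2·5.2² = 54.08) / 1²
  = 7.1878 · 54.08 / 1
  = 388.71
Design effect: 2.0 × 388.71 = 777.43.
Round up → n = 778 per group.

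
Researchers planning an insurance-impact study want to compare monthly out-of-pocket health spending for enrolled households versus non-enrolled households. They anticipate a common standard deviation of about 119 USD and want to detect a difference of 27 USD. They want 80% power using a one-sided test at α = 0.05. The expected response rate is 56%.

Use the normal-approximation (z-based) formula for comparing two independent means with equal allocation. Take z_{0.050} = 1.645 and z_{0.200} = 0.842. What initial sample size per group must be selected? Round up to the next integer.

n = (z_α + z_β)² · (σ₁² + σ₂²) / δ²
  = (1.645 + 0.842)² · (2·119² = 28322) / 27²
  = 6.1852 · 28322 / 729
  = 240.30
Adjust for 56% response: 240.30 / 0.56 = 429.10.
Round up → n = 430 per group.

n = 430 per group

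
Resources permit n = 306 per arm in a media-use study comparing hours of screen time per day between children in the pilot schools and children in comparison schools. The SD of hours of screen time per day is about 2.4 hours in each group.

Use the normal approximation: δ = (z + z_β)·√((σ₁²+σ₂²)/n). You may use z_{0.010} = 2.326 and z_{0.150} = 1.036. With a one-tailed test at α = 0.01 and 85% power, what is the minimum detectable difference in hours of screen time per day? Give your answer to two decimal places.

Minimum detectable difference ≈ 0.65 hours

δ = (z_α + z_β) · √((σ₁²+σ₂²)/n)
  = (2.326 + 1.036) · √(11.52/306)
  = 3.362 · √0.03765
  = 3.362 · 0.1940
  = 0.6523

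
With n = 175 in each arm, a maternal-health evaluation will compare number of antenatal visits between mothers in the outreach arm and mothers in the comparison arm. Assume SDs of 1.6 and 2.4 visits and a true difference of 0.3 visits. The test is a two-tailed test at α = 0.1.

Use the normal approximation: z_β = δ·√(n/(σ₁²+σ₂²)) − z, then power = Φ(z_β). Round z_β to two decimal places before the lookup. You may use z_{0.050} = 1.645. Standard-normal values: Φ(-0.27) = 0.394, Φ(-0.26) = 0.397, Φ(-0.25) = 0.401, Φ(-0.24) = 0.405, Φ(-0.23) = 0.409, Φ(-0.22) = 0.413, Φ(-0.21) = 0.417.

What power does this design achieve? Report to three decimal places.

Power ≈ 0.394

z_β = δ·√(n/(σ₁²+σ₂²)) − z_{α/2}
    = 0.3 · √(175/8.32) − 1.645
    = 0.3 · 4.58625 − 1.645
    = 1.3759 − 1.645 = -0.2691 → -0.27
Power = Φ(-0.27) = 0.394.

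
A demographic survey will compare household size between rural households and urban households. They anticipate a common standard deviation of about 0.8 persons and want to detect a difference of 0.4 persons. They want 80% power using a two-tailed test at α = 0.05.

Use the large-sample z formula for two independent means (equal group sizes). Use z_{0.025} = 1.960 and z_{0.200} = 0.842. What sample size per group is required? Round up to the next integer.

n = (z_{α/2} + z_β)² · (σ₁² + σ₂²) / δ²
  = (1.960 + 0.842)² · (2·0.8² = 1.28) / 0.4²
  = 7.8512 · 1.28 / 0.16
  = 62.81
Round up → n = 63 per group.

n = 63 per group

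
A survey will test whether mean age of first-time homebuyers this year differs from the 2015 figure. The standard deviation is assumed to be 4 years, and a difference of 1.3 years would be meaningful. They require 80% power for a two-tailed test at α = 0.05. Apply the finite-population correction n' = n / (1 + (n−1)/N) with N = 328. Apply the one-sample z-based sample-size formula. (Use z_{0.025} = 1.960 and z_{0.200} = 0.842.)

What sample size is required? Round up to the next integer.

n = 61

n = (z_{α/2} + z_β)² · σ² / δ²
  = (1.960 + 0.842)² · 4² / 1.3²
  = 7.8512 · 16 / 1.69
  = 74.33
Finite-population correction (N = 328): 74.33 / (1 + (74.33 − 1)/328) = 60.75.
Round up → n = 61.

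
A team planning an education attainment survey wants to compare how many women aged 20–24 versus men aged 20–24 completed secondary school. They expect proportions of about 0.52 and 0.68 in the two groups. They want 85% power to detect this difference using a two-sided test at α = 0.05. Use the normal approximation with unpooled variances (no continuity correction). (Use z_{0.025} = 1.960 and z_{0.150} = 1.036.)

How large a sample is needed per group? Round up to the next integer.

n = (z_{α/2} + z_β)² · [p₁(1−p₁) + p₂(1−p₂)] / (p₁ − p₂)²
  = (1.960 + 1.036)² · (0.52·0.48 + 0.68·0.32) / (-0.16)²
  = (2.996)² · (0.2496 + 0.2176) / 0.0256
  = 8.9760 · 0.4672 / 0.0256
  = 163.81
Round up → n = 164 per group.

n = 164 per group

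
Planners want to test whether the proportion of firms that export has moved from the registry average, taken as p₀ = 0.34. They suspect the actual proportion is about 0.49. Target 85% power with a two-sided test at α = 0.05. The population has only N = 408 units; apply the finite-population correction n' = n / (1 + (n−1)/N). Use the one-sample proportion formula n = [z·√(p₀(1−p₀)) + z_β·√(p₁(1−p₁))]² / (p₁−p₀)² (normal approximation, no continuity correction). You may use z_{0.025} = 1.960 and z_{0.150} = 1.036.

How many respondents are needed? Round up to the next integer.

n = 76

n = [z_{α/2}·√(p₀q₀) + z_β·√(p₁q₁)]² / (p₁ − p₀)²
  = [1.960·√(0.34·0.66) + 1.036·√(0.49·0.51)]² / (0.15)²
  = [1.960·0.4737 + 1.036·0.4999]² / 0.0225
  = [1.4464]² / 0.0225
  = 92.98
Finite-population correction (N = 408): 92.98 / (1 + (92.98 − 1)/408) = 75.87.
Round up → n = 76.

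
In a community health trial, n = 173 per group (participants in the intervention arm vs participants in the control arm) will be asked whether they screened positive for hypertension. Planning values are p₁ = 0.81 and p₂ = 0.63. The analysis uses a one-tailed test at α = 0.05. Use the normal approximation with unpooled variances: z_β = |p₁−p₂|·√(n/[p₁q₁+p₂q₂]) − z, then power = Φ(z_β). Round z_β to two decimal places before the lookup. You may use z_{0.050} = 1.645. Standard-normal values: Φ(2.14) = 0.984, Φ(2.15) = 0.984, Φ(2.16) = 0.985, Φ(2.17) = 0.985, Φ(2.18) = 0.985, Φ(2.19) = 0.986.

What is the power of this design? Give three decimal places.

Power ≈ 0.985

z_β = |p₁−p₂|·√(n/[p₁q₁+p₂q₂]) − z_α
    = 0.18 · √(173/0.3870) − 1.645
    = 0.18 · 21.1430 − 1.645
    = 3.8057 − 1.645 = 2.1607 → 2.16
Power = Φ(2.16) = 0.985.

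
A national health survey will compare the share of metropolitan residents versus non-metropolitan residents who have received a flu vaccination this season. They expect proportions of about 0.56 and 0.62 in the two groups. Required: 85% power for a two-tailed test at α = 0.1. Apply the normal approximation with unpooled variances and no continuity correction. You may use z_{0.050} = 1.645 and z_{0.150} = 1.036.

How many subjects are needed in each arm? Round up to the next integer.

n = (z_{α/2} + z_β)² · [p₁(1−p₁) + p₂(1−p₂)] / (p₁ − p₂)²
  = (1.645 + 1.036)² · (0.56·0.44 + 0.62·0.38) / (-0.06)²
  = (2.681)² · (0.2464 + 0.2356) / 0.0036
  = 7.1878 · 0.4820 / 0.0036
  = 962.36
Round up → n = 963 per group.

n = 963 per group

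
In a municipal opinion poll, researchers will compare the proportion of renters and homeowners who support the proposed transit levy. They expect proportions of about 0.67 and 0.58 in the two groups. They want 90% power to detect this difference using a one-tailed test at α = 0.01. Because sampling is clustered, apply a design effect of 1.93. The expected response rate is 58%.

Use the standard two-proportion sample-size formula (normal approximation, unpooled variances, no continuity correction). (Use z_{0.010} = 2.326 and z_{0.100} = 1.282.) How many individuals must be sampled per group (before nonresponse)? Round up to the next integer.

n = 2486 per group

n = (z_α + z_β)² · [p₁(1−p₁) + p₂(1−p₂)] / (p₁ − p₂)²
  = (2.326 + 1.282)² · (0.67·0.33 + 0.58·0.42) / (0.09)²
  = (3.608)² · (0.2211 + 0.2436) / 0.0081
  = 13.0177 · 0.4647 / 0.0081
  = 746.83
Design effect: 1.93 × 746.83 = 1441.38.
Adjust for 58% response: 1441.38 / 0.58 = 2485.14.
Round up → n = 2486 per group.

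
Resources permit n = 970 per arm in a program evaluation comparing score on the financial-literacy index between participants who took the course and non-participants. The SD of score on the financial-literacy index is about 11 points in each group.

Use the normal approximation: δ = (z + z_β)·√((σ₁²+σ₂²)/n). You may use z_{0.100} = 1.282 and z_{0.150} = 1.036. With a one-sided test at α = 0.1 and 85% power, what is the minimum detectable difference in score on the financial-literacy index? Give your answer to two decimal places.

Minimum detectable difference ≈ 1.16 points

δ = (z_α + z_β) · √((σ₁²+σ₂²)/n)
  = (1.282 + 1.036) · √(242/970)
  = 2.318 · √0.24948
  = 2.318 · 0.4995
  = 1.1578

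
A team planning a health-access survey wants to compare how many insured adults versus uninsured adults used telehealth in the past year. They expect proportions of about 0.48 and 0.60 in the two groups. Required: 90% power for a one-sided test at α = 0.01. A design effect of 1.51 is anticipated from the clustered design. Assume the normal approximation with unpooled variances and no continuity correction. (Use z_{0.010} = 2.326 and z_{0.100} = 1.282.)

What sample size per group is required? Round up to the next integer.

n = (z_α + z_β)² · [p₁(1−p₁) + p₂(1−p₂)] / (p₁ − p₂)²
  = (2.326 + 1.282)² · (0.48·0.52 + 0.60·0.40) / (-0.12)²
  = (3.608)² · (0.2496 + 0.2400) / 0.0144
  = 13.0177 · 0.4896 / 0.0144
  = 442.60
Design effect: 1.51 × 442.60 = 668.33.
Round up → n = 669 per group.

n = 669 per group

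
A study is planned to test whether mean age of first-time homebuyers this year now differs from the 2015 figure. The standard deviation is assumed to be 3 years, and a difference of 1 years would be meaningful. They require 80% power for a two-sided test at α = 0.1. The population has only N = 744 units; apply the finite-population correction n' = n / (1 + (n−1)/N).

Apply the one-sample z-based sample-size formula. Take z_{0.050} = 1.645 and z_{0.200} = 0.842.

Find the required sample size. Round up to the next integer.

n = 52

n = (z_{α/2} + z_β)² · σ² / δ²
  = (1.645 + 0.842)² · 3² / 1²
  = 6.1852 · 9 / 1
  = 55.67
Finite-population correction (N = 744): 55.67 / (1 + (55.67 − 1)/744) = 51.86.
Round up → n = 52.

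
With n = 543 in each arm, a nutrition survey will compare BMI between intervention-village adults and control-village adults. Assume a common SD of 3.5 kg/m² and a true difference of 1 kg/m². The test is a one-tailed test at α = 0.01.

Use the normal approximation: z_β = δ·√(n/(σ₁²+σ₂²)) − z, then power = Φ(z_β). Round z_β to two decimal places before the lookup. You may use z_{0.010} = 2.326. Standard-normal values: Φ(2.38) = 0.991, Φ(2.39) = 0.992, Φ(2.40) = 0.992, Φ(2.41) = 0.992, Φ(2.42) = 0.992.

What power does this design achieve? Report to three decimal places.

Power ≈ 0.991

z_β = δ·√(n/(σ₁²+σ₂²)) − z_α
    = 1 · √(543/24.5) − 2.326
    = 1 · 4.70779 − 2.326
    = 4.7078 − 2.326 = 2.3818 → 2.38
Power = Φ(2.38) = 0.991.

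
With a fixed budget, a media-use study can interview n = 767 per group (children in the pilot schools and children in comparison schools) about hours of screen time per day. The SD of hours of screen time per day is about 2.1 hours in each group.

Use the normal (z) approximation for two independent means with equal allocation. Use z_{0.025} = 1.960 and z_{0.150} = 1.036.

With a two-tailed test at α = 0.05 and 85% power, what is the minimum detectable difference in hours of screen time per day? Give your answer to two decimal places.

δ = (z_{α/2} + z_β) · √((σ₁²+σ₂²)/n)
  = (1.960 + 1.036) · √(8.82/767)
  = 2.996 · √0.0115
  = 2.996 · 0.1072
  = 0.3213

Minimum detectable difference ≈ 0.32 hours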